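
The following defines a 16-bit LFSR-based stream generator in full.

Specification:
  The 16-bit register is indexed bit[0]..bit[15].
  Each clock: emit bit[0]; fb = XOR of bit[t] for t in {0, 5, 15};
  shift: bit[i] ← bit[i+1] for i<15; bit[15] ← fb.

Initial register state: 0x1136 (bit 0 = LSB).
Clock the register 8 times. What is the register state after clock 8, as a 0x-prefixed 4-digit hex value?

reg_0 = 0x1136
clock 1: out=0, reg = 0x889B
clock 2: out=1, reg = 0x444D
clock 3: out=1, reg = 0xA226
clock 4: out=0, reg = 0x5113
clock 5: out=1, reg = 0xA889
clock 6: out=1, reg = 0x5444
clock 7: out=0, reg = 0x2A22
clock 8: out=0, reg = 0x9511

0x9511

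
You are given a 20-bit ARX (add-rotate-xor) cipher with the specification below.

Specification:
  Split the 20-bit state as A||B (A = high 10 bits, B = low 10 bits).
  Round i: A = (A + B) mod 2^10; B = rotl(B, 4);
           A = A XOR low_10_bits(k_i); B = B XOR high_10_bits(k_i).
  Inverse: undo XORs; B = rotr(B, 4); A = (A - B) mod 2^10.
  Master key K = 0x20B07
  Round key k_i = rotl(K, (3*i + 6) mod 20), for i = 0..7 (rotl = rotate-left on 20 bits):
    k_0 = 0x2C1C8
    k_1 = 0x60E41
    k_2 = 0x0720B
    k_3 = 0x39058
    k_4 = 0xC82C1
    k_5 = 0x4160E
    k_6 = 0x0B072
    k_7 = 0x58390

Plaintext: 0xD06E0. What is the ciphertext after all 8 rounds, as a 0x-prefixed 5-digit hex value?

s_0 = plaintext = 0xD06E0
s_1 = Round(s_0, k_0) = 0xFA6BB
s_2 = Round(s_1, k_1) = 0x39639
s_3 = Round(s_2, k_2) = 0x45784
s_4 = Round(s_3, k_3) = 0x304AA
s_5 = Round(s_4, k_4) = 0xEA982
s_6 = Round(s_5, k_5) = 0xC8923
s_7 = Round(s_6, k_6) = 0x0DE18
s_8 = Round(s_7, k_7) = 0x77CE8

0x77CE8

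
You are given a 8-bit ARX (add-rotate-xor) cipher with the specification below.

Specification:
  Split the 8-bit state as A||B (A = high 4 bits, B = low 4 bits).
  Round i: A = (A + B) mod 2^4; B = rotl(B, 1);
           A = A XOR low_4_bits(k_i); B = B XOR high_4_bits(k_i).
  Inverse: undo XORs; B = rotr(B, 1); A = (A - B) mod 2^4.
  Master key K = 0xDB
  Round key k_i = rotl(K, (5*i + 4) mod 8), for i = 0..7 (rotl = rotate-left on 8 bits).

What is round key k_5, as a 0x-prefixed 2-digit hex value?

K = 0xDB
k_0 = rotl(K, (5*0+4) mod 8) = rotl(K, 4) = 0xBD
k_1 = rotl(K, (5*1+4) mod 8) = rotl(K, 1) = 0xB7
k_2 = rotl(K, (5*2+4) mod 8) = rotl(K, 6) = 0xF6
k_3 = rotl(K, (5*3+4) mod 8) = rotl(K, 3) = 0xDE
k_4 = rotl(K, (5*4+4) mod 8) = rotl(K, 0) = 0xDB
k_5 = rotl(K, (5*5+4) mod 8) = rotl(K, 5) = 0x7B

0x7B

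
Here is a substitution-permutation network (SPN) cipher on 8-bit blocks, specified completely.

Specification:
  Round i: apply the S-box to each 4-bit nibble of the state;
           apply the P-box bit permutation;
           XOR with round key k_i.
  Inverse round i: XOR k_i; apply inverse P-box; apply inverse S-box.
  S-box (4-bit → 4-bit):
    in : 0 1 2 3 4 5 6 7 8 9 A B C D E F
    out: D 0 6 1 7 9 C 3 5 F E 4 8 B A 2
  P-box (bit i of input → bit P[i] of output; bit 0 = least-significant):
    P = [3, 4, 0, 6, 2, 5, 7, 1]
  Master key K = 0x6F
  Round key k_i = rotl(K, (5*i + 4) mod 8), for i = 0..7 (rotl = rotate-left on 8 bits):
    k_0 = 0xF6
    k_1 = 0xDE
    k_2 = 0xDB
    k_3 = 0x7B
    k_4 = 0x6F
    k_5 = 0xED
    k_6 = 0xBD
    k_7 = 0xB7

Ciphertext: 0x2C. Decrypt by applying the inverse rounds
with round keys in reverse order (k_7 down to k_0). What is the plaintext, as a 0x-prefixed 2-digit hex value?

s_0 = ciphertext = 0x2C
s_1 = InvRound(s_0, k_7) = 0x64
s_2 = InvRound(s_1, k_6) = 0xB9
s_3 = InvRound(s_2, k_5) = 0x3E
s_4 = InvRound(s_3, k_4) = 0x1A
s_5 = InvRound(s_4, k_3) = 0xF6
s_6 = InvRound(s_5, k_2) = 0x78
s_7 = InvRound(s_6, k_1) = 0x91
s_8 = InvRound(s_7, k_0) = 0xD6

0xD6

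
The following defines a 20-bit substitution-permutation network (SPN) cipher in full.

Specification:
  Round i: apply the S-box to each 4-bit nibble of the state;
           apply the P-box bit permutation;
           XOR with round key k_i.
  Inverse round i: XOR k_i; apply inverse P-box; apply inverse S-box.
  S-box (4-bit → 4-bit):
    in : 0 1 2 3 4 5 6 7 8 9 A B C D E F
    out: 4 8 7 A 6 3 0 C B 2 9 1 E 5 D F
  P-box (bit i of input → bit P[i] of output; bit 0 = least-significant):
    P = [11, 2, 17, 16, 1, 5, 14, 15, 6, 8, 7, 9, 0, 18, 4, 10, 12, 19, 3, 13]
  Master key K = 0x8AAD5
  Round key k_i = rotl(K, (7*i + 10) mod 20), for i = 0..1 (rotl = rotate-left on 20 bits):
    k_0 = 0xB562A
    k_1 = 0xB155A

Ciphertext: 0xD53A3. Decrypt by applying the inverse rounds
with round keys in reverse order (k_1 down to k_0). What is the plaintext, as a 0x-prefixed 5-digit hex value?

0xC6B8E

s_0 = ciphertext = 0xD53A3
s_1 = InvRound(s_0, k_1) = 0x0FE40
s_2 = InvRound(s_1, k_0) = 0xC6B8E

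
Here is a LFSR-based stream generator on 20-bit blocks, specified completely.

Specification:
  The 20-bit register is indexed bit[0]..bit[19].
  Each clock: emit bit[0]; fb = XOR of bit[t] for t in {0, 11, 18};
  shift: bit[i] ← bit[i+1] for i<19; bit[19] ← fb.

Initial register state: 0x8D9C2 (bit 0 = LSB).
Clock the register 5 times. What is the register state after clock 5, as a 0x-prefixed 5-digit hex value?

0x3C6CE

reg_0 = 0x8D9C2
clock 1: out=0, reg = 0xC6CE1
clock 2: out=1, reg = 0xE3670
clock 3: out=0, reg = 0xF1B38
clock 4: out=0, reg = 0x78D9C
clock 5: out=0, reg = 0x3C6CE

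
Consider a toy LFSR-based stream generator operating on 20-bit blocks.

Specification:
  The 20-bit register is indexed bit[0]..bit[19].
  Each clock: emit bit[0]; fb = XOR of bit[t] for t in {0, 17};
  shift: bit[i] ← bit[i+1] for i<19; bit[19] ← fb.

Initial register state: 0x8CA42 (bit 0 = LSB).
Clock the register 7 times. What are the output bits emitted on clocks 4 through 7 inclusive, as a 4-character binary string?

reg_0 = 0x8CA42
clock 1: out=0, reg = 0x46521
clock 2: out=1, reg = 0xA3290
clock 3: out=0, reg = 0xD1948
clock 4: out=0, reg = 0x68CA4
clock 5: out=0, reg = 0xB4652
clock 6: out=0, reg = 0xDA329
clock 7: out=1, reg = 0xED194

0001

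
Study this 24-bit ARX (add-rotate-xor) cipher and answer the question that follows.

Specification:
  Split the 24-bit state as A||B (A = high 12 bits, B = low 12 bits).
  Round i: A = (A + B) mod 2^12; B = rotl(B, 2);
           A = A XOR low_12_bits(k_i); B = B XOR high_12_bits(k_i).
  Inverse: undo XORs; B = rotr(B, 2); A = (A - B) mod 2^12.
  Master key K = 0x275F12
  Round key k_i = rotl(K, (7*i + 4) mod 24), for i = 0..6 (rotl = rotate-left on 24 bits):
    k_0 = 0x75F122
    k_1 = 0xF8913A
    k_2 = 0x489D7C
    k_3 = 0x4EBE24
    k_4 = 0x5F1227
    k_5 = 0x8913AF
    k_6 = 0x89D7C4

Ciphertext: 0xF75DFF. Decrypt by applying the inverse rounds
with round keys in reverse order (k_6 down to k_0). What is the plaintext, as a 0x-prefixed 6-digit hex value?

s_0 = ciphertext = 0xF75DFF
s_1 = InvRound(s_0, k_6) = 0xF59958
s_2 = InvRound(s_1, k_5) = 0x884472
s_3 = InvRound(s_2, k_4) = 0xE43C60
s_4 = InvRound(s_3, k_3) = 0x245E22
s_5 = InvRound(s_4, k_2) = 0x08FEAA
s_6 = InvRound(s_5, k_1) = 0x56DC48
s_7 = InvRound(s_6, k_0) = 0x58AEC5

0x58AEC5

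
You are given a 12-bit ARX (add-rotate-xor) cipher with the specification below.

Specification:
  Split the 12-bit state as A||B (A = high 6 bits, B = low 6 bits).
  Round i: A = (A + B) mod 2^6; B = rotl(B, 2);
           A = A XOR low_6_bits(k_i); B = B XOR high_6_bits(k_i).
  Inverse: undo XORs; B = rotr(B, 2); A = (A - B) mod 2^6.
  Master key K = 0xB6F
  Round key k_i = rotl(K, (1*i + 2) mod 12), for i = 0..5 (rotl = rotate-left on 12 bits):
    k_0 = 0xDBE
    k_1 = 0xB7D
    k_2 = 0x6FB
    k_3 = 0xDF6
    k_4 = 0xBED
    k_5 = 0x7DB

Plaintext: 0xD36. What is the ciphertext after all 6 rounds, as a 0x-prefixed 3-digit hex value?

0x46A

s_0 = plaintext = 0xD36
s_1 = Round(s_0, k_0) = 0x52D
s_2 = Round(s_1, k_1) = 0xF1B
s_3 = Round(s_2, k_2) = 0xB36
s_4 = Round(s_3, k_3) = 0x52C
s_5 = Round(s_4, k_4) = 0xB5D
s_6 = Round(s_5, k_5) = 0x46A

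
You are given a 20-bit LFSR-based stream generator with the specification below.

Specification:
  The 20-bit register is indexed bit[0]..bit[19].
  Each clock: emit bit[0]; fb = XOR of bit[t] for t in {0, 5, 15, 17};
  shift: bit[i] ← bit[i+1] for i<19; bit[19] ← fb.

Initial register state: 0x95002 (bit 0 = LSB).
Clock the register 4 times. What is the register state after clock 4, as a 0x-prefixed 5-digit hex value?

reg_0 = 0x95002
clock 1: out=0, reg = 0x4A801
clock 2: out=1, reg = 0x25400
clock 3: out=0, reg = 0x92A00
clock 4: out=0, reg = 0x49500

0x49500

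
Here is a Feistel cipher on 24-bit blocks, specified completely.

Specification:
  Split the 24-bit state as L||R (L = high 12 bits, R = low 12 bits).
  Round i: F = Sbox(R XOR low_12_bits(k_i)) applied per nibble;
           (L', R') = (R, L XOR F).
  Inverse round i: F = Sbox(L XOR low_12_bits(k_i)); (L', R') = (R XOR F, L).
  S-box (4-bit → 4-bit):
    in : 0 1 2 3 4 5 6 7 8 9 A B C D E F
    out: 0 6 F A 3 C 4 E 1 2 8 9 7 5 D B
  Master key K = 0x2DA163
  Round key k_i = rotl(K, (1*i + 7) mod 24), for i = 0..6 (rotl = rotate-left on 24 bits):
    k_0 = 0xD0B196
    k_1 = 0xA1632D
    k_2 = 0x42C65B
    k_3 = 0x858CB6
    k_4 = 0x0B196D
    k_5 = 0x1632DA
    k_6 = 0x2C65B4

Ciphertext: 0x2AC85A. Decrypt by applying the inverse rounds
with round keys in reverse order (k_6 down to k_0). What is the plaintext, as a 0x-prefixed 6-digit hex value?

s_0 = ciphertext = 0x2AC85A
s_1 = InvRound(s_0, k_6) = 0x63B2AC
s_2 = InvRound(s_1, k_5) = 0x17A63B
s_3 = InvRound(s_2, k_4) = 0x75517A
s_4 = InvRound(s_3, k_3) = 0x8A0755
s_5 = InvRound(s_4, k_2) = 0xAEC8A0
s_6 = InvRound(s_5, k_1) = 0xAD6AEC
s_7 = InvRound(s_6, k_0) = 0x3DCAD6

0x3DCAD6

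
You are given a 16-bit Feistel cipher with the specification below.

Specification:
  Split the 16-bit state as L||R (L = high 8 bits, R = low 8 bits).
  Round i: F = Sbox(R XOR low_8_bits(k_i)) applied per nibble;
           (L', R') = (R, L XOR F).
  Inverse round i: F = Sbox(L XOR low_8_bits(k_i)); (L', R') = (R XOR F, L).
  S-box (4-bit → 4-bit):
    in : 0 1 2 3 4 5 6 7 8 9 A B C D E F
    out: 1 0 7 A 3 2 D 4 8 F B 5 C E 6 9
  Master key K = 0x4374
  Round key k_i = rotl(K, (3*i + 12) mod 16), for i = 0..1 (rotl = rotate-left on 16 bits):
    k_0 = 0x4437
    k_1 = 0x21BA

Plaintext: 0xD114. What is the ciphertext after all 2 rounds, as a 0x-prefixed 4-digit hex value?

0xAB14

s_0 = plaintext = 0xD114
s_1 = Round(s_0, k_0) = 0x14AB
s_2 = Round(s_1, k_1) = 0xAB14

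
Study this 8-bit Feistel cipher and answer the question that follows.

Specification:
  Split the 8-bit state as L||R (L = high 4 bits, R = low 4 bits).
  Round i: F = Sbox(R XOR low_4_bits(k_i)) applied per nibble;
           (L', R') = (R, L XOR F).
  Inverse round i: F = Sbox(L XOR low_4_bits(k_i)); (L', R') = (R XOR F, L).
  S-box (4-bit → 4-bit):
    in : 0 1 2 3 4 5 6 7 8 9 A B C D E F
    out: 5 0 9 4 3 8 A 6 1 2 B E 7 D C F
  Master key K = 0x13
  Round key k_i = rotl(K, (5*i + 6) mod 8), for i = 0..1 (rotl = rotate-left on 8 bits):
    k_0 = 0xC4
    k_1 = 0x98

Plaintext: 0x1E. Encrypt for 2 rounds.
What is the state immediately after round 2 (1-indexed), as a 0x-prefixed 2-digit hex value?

0xA7

s_0 = plaintext = 0x1E
s_1 = Round(s_0, k_0) = 0xEA
s_2 = Round(s_1, k_1) = 0xA7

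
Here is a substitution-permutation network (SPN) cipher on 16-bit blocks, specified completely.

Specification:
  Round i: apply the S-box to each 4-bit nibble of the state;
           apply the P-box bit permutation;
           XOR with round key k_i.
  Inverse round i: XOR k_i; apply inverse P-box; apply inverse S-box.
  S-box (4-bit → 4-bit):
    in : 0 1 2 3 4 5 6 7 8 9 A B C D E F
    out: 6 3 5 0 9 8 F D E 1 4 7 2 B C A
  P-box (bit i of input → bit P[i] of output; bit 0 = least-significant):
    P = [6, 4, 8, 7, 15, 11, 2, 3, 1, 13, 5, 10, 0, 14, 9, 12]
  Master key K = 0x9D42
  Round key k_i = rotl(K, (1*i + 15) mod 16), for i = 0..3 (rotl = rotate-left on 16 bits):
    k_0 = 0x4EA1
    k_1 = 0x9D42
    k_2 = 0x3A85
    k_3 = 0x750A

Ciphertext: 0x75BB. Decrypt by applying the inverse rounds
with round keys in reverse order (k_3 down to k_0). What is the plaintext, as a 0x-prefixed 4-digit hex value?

s_0 = ciphertext = 0x75BB
s_1 = InvRound(s_0, k_3) = 0x9A3F
s_2 = InvRound(s_1, k_2) = 0x3B4F
s_3 = InvRound(s_2, k_1) = 0x2F73
s_4 = InvRound(s_3, k_0) = 0xC136

0xC136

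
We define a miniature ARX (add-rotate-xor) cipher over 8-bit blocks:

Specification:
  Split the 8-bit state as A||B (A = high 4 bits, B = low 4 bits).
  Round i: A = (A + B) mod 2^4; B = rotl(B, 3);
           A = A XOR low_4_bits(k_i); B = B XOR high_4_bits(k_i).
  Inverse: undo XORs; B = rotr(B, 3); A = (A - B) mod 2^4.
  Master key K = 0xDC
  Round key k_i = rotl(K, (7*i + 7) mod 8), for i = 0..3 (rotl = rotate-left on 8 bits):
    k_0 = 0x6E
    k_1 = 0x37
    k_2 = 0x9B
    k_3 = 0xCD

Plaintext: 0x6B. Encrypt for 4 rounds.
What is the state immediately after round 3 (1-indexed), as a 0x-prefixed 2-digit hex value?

0x0E

s_0 = plaintext = 0x6B
s_1 = Round(s_0, k_0) = 0xFB
s_2 = Round(s_1, k_1) = 0xDE
s_3 = Round(s_2, k_2) = 0x0E
s_4 = Round(s_3, k_3) = 0x3B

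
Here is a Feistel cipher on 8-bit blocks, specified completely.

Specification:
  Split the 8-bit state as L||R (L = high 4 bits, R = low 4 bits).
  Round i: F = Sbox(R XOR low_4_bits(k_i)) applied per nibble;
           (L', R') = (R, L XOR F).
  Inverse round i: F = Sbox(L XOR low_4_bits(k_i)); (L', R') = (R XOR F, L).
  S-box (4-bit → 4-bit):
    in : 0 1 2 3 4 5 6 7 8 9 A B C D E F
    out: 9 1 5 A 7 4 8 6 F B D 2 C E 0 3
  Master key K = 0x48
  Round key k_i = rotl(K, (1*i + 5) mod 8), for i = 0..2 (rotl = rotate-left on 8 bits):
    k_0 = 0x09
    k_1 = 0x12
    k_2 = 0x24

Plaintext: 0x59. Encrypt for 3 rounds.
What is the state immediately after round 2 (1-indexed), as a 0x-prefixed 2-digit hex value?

0xC9

s_0 = plaintext = 0x59
s_1 = Round(s_0, k_0) = 0x9C
s_2 = Round(s_1, k_1) = 0xC9
s_3 = Round(s_2, k_2) = 0x92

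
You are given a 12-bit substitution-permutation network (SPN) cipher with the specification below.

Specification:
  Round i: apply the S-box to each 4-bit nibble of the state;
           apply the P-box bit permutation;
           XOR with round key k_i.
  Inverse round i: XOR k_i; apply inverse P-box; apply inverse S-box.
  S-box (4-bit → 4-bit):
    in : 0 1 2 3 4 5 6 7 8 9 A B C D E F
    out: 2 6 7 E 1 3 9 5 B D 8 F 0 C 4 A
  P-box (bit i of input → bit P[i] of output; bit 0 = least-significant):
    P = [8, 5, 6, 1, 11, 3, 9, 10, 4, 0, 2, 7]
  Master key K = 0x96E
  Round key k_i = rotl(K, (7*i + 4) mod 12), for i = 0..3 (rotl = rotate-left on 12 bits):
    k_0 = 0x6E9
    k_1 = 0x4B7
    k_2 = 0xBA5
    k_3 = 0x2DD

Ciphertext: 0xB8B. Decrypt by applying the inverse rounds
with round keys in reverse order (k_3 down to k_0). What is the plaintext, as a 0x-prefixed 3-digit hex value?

0xFC5

s_0 = ciphertext = 0xB8B
s_1 = InvRound(s_0, k_3) = 0x749
s_2 = InvRound(s_1, k_2) = 0xD81
s_3 = InvRound(s_2, k_1) = 0x748
s_4 = InvRound(s_3, k_0) = 0xFC5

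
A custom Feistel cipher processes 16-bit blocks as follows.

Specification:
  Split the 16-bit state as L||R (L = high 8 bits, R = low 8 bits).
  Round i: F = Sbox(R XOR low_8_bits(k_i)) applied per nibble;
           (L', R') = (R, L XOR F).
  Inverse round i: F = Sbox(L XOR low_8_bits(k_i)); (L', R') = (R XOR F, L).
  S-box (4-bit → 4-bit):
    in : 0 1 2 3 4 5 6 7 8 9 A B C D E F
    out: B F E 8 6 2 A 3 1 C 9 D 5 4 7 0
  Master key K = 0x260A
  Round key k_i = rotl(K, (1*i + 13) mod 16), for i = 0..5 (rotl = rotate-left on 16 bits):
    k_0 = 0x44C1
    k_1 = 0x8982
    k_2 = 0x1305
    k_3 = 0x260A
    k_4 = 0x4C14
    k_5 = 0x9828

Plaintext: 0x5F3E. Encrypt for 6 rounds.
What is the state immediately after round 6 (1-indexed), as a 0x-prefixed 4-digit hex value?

s_0 = plaintext = 0x5F3E
s_1 = Round(s_0, k_0) = 0x3E5F
s_2 = Round(s_1, k_1) = 0x5F7A
s_3 = Round(s_2, k_2) = 0x7A6F
s_4 = Round(s_3, k_3) = 0x6FD8
s_5 = Round(s_4, k_4) = 0xD83A
s_6 = Round(s_5, k_5) = 0x3A26

0x3A26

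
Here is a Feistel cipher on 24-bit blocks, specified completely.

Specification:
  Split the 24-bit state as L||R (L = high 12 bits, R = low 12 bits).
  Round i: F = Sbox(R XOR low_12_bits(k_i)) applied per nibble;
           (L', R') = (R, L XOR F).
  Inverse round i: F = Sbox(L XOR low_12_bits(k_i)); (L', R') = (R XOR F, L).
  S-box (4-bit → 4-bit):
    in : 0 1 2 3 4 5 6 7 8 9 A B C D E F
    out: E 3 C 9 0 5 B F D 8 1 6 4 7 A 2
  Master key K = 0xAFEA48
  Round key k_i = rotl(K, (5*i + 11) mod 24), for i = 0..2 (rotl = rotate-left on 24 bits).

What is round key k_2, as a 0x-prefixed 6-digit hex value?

K = 0xAFEA48
k_0 = rotl(K, (5*0+11) mod 24) = rotl(K, 11) = 0x52457F
k_1 = rotl(K, (5*1+11) mod 24) = rotl(K, 16) = 0x48AFEA
k_2 = rotl(K, (5*2+11) mod 24) = rotl(K, 21) = 0x15FD49

0x15FD49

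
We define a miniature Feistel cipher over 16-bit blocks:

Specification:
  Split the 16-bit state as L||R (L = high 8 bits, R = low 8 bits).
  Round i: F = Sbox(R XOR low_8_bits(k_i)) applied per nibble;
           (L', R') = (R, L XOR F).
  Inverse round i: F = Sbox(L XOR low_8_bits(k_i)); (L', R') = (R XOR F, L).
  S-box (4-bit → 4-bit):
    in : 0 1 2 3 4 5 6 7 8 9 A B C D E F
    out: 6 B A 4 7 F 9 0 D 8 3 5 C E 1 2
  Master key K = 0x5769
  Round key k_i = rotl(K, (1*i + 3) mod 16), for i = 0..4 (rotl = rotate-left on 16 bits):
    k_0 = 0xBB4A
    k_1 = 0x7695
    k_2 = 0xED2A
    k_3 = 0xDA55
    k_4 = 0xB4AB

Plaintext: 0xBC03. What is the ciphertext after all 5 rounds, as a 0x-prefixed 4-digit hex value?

s_0 = plaintext = 0xBC03
s_1 = Round(s_0, k_0) = 0x03C4
s_2 = Round(s_1, k_1) = 0xC4F8
s_3 = Round(s_2, k_2) = 0xF82E
s_4 = Round(s_3, k_3) = 0x2EFD
s_5 = Round(s_4, k_4) = 0xFDD7

0xFDD7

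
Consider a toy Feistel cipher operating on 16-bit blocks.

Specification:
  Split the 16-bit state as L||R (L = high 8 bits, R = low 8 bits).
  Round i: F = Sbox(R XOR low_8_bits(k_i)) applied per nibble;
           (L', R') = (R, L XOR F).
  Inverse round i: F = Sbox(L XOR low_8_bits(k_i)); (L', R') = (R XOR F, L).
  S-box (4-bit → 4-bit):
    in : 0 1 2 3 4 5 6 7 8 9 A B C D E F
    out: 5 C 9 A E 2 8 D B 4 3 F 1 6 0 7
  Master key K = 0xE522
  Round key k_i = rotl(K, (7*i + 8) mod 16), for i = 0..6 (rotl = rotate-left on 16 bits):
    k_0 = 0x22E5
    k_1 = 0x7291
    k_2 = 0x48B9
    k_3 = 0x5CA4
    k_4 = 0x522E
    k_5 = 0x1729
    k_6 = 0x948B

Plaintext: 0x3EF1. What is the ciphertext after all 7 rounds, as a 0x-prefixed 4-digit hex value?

s_0 = plaintext = 0x3EF1
s_1 = Round(s_0, k_0) = 0xF1F0
s_2 = Round(s_1, k_1) = 0xF07D
s_3 = Round(s_2, k_2) = 0x7DEE
s_4 = Round(s_3, k_3) = 0xEE9E
s_5 = Round(s_4, k_4) = 0x9E1B
s_6 = Round(s_5, k_5) = 0x1B37
s_7 = Round(s_6, k_6) = 0x37EA

0x37EA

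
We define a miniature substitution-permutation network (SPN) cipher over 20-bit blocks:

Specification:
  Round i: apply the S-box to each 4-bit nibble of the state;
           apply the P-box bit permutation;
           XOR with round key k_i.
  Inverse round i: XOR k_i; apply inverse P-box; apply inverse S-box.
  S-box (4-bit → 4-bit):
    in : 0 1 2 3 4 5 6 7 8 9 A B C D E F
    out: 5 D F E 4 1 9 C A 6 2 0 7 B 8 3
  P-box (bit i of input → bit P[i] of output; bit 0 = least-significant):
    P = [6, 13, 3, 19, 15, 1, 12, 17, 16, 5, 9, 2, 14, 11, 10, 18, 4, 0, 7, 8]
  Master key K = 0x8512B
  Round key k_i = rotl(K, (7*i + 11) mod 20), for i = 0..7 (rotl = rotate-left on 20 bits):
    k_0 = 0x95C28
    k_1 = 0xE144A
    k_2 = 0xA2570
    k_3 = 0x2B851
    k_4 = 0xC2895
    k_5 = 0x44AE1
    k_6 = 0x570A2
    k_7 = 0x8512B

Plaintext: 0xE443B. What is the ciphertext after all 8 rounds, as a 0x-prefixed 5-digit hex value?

s_0 = plaintext = 0xE443B
s_1 = Round(s_0, k_0) = 0xB4B2A
s_2 = Round(s_1, k_1) = 0xCA048
s_3 = Round(s_2, k_2) = 0x31FE1
s_4 = Round(s_3, k_3) = 0xDFDB8
s_5 = Round(s_4, k_4) = 0x541A0
s_6 = Round(s_5, k_5) = 0x54CBF
s_7 = Round(s_6, k_6) = 0x456D2
s_8 = Round(s_7, k_7) = 0x3B1E5

0x3B1E5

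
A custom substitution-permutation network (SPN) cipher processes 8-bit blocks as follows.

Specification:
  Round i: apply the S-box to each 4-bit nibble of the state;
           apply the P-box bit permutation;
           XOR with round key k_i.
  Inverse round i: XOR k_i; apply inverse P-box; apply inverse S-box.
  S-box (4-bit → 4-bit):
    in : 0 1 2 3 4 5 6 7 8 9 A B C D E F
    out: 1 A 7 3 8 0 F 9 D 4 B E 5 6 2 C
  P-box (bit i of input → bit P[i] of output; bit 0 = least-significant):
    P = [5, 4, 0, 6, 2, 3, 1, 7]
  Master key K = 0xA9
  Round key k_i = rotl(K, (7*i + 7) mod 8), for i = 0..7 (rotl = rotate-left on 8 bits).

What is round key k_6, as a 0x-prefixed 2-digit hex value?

0x53

K = 0xA9
k_0 = rotl(K, (7*0+7) mod 8) = rotl(K, 7) = 0xD4
k_1 = rotl(K, (7*1+7) mod 8) = rotl(K, 6) = 0x6A
k_2 = rotl(K, (7*2+7) mod 8) = rotl(K, 5) = 0x35
k_3 = rotl(K, (7*3+7) mod 8) = rotl(K, 4) = 0x9A
k_4 = rotl(K, (7*4+7) mod 8) = rotl(K, 3) = 0x4D
k_5 = rotl(K, (7*5+7) mod 8) = rotl(K, 2) = 0xA6
k_6 = rotl(K, (7*6+7) mod 8) = rotl(K, 1) = 0x53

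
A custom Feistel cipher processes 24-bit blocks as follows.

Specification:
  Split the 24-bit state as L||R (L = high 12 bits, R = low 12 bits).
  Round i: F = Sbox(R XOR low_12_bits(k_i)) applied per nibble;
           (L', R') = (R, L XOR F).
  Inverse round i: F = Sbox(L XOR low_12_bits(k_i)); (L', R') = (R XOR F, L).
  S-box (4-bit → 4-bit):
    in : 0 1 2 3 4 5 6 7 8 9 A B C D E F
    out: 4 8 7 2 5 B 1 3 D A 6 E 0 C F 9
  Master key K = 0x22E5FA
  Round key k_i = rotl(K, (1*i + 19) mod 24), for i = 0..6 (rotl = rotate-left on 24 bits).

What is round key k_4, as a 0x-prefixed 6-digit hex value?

0x1172FD

K = 0x22E5FA
k_0 = rotl(K, (1*0+19) mod 24) = rotl(K, 19) = 0xD1172F
k_1 = rotl(K, (1*1+19) mod 24) = rotl(K, 20) = 0xA22E5F
k_2 = rotl(K, (1*2+19) mod 24) = rotl(K, 21) = 0x445CBF
k_3 = rotl(K, (1*3+19) mod 24) = rotl(K, 22) = 0x88B97E
k_4 = rotl(K, (1*4+19) mod 24) = rotl(K, 23) = 0x1172FD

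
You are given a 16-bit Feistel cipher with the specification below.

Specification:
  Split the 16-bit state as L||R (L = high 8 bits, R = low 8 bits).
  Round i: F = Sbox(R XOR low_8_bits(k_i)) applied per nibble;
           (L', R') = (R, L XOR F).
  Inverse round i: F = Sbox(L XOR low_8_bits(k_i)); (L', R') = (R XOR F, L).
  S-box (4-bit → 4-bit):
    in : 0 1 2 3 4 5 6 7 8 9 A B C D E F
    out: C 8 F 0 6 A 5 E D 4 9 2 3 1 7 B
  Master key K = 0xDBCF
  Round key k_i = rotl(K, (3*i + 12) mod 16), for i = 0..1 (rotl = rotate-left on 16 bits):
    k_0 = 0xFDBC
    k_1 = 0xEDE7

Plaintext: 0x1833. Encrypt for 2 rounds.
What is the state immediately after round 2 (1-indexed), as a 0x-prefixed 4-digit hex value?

s_0 = plaintext = 0x1833
s_1 = Round(s_0, k_0) = 0x33C3
s_2 = Round(s_1, k_1) = 0xC3C5

0xC3C5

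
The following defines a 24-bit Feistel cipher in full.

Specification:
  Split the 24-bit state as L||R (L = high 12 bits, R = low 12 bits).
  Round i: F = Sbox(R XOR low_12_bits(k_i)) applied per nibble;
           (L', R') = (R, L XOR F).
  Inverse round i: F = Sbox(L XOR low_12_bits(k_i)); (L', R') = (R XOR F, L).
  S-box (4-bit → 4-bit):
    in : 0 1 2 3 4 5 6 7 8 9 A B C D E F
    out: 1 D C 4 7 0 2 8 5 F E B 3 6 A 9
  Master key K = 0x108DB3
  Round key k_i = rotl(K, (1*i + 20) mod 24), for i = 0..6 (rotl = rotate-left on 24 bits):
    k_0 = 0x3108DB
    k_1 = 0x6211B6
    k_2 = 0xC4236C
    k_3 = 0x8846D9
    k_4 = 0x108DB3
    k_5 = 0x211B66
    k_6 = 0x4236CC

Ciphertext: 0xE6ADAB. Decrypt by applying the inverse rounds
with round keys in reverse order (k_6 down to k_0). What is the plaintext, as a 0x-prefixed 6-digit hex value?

s_0 = ciphertext = 0xE6ADAB
s_1 = InvRound(s_0, k_6) = 0x849E6A
s_2 = InvRound(s_1, k_5) = 0xAA3849
s_3 = InvRound(s_2, k_4) = 0x098AA3
s_4 = InvRound(s_3, k_3) = 0x8DE098
s_5 = InvRound(s_4, k_2) = 0xB248DE
s_6 = InvRound(s_5, k_1) = 0x622B24
s_7 = InvRound(s_6, k_0) = 0x1BB622

0x1BB622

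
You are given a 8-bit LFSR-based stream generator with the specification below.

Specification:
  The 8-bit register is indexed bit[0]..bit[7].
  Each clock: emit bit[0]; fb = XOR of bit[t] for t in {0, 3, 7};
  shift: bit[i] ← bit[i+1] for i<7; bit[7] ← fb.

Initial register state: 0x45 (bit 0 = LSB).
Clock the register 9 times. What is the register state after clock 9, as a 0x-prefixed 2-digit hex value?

reg_0 = 0x45
clock 1: out=1, reg = 0xA2
clock 2: out=0, reg = 0xD1
clock 3: out=1, reg = 0x68
clock 4: out=0, reg = 0xB4
clock 5: out=0, reg = 0xDA
clock 6: out=0, reg = 0x6D
clock 7: out=1, reg = 0x36
clock 8: out=0, reg = 0x1B
clock 9: out=1, reg = 0x0D

0x0D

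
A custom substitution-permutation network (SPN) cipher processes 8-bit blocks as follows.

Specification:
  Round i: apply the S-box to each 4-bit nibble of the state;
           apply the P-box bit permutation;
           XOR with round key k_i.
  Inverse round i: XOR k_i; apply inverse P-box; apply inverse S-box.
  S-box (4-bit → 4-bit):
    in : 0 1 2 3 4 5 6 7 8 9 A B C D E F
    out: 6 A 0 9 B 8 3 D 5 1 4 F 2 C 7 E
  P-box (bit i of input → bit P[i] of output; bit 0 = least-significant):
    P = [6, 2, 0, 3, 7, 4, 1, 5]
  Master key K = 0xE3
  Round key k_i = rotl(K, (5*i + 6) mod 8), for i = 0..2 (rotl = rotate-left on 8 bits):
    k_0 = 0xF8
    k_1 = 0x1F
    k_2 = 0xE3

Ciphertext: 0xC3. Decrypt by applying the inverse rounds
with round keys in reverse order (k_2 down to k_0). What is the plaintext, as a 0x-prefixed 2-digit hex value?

0xE8

s_0 = ciphertext = 0xC3
s_1 = InvRound(s_0, k_2) = 0x52
s_2 = InvRound(s_1, k_1) = 0x2B
s_3 = InvRound(s_2, k_0) = 0xE8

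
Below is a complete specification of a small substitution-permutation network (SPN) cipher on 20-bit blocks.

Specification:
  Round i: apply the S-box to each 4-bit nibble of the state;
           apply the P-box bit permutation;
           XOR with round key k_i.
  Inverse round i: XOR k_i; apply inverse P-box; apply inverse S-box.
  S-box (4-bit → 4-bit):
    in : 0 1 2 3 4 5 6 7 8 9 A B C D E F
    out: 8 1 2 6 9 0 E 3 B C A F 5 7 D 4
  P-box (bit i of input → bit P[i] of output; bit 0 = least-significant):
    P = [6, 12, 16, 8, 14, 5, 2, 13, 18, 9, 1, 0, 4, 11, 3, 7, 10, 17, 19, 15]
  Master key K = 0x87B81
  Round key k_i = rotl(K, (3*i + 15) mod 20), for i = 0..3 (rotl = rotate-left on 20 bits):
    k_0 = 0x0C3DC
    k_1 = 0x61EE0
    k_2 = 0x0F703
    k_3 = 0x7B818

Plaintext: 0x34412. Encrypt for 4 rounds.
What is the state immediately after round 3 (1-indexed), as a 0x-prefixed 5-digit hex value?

s_0 = plaintext = 0x34412
s_1 = Round(s_0, k_0) = 0xE934D
s_2 = Round(s_1, k_1) = 0xFE82A
s_3 = Round(s_2, k_2) = 0xCE4BA
s_4 = Round(s_3, k_3) = 0xBCDA5

0xCE4BA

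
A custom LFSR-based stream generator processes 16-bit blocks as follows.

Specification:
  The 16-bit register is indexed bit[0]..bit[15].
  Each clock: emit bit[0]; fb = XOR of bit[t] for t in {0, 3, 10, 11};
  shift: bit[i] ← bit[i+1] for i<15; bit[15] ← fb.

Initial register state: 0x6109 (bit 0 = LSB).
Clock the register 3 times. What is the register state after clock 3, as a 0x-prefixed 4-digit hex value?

reg_0 = 0x6109
clock 1: out=1, reg = 0x3084
clock 2: out=0, reg = 0x1842
clock 3: out=0, reg = 0x8C21

0x8C21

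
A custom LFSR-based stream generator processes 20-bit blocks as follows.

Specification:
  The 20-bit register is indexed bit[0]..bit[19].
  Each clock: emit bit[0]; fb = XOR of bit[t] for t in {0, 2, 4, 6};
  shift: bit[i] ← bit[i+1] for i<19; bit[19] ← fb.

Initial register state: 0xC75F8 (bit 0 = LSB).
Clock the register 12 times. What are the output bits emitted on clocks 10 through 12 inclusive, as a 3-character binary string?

010

reg_0 = 0xC75F8
clock 1: out=0, reg = 0x63AFC
clock 2: out=0, reg = 0xB1D7E
clock 3: out=0, reg = 0xD8EBF
clock 4: out=1, reg = 0xEC75F
clock 5: out=1, reg = 0x763AF
clock 6: out=1, reg = 0x3B1D7
clock 7: out=1, reg = 0x1D8EB
clock 8: out=1, reg = 0x0EC75
clock 9: out=1, reg = 0x0763A
clock 10: out=0, reg = 0x83B1D
clock 11: out=1, reg = 0xC1D8E
clock 12: out=0, reg = 0xE0EC7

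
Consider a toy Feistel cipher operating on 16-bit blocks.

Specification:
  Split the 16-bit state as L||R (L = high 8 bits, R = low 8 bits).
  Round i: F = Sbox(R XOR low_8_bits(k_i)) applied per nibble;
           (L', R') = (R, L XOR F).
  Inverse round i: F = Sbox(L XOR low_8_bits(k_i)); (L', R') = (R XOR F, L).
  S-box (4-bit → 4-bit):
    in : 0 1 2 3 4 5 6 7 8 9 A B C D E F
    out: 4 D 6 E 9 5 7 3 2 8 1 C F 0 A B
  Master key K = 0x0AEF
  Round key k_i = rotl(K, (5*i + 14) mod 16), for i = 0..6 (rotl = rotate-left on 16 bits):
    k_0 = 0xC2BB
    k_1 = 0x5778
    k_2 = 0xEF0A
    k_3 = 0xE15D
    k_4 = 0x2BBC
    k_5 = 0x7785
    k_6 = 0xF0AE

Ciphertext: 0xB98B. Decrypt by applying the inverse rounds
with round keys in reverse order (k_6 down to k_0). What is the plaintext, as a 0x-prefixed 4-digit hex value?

s_0 = ciphertext = 0xB98B
s_1 = InvRound(s_0, k_6) = 0x58B9
s_2 = InvRound(s_1, k_5) = 0xB958
s_3 = InvRound(s_2, k_4) = 0x1DB9
s_4 = InvRound(s_3, k_3) = 0x2D1D
s_5 = InvRound(s_4, k_2) = 0x7E2D
s_6 = InvRound(s_5, k_1) = 0x6A7E
s_7 = InvRound(s_6, k_0) = 0x736A

0x736A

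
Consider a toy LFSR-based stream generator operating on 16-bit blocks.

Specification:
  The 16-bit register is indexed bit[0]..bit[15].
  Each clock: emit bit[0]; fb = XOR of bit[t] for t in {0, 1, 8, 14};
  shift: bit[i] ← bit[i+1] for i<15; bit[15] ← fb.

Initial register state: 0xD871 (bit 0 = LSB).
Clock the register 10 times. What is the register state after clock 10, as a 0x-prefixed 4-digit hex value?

reg_0 = 0xD871
clock 1: out=1, reg = 0x6C38
clock 2: out=0, reg = 0xB61C
clock 3: out=0, reg = 0x5B0E
clock 4: out=0, reg = 0xAD87
clock 5: out=1, reg = 0xD6C3
clock 6: out=1, reg = 0xEB61
clock 7: out=1, reg = 0xF5B0
clock 8: out=0, reg = 0x7AD8
clock 9: out=0, reg = 0xBD6C
clock 10: out=0, reg = 0xDEB6

0xDEB6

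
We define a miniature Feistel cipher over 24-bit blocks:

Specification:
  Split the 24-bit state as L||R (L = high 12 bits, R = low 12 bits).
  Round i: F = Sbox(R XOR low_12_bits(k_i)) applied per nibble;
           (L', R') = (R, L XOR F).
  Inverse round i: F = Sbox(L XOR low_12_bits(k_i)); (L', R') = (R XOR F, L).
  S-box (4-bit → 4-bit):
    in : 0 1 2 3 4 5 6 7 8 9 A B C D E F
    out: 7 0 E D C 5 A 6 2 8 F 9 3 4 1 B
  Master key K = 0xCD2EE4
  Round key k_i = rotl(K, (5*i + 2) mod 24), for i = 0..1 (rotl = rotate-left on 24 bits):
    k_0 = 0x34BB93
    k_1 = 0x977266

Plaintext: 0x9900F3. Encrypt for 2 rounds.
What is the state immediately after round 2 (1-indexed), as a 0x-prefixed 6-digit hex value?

0x037EA3

s_0 = plaintext = 0x9900F3
s_1 = Round(s_0, k_0) = 0x0F3037
s_2 = Round(s_1, k_1) = 0x037EA3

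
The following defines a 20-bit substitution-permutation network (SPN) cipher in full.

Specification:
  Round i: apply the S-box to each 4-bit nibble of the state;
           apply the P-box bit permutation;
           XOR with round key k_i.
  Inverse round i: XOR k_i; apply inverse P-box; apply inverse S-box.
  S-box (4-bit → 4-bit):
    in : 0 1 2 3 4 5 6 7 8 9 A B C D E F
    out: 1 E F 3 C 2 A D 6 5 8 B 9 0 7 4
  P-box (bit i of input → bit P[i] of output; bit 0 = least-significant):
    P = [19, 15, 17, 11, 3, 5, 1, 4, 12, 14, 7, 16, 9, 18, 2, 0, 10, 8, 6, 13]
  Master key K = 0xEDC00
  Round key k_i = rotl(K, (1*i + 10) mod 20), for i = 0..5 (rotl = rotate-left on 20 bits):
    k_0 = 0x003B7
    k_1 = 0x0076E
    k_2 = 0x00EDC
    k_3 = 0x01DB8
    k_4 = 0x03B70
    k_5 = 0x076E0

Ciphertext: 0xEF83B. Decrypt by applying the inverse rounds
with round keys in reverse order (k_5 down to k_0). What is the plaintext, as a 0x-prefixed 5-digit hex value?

0x5E9D5

s_0 = ciphertext = 0xEF83B
s_1 = InvRound(s_0, k_5) = 0x9BF72
s_2 = InvRound(s_1, k_4) = 0x0DAF3
s_3 = InvRound(s_2, k_3) = 0xEC595
s_4 = InvRound(s_3, k_2) = 0x8B502
s_5 = InvRound(s_4, k_1) = 0x49033
s_6 = InvRound(s_5, k_0) = 0x5E9D5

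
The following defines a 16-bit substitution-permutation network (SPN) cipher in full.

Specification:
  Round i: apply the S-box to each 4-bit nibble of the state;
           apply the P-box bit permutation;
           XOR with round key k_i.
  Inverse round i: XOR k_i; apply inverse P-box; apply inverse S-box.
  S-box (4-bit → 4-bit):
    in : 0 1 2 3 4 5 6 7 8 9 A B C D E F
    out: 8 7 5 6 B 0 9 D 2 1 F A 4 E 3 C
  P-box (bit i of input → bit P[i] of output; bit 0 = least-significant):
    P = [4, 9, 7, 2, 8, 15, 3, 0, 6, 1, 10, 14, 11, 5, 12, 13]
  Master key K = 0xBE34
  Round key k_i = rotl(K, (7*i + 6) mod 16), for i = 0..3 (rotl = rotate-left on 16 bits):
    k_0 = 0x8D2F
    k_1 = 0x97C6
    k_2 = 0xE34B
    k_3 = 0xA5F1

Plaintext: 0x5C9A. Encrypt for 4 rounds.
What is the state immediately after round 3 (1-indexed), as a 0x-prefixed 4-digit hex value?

0x6490

s_0 = plaintext = 0x5C9A
s_1 = Round(s_0, k_0) = 0x8ABB
s_2 = Round(s_1, k_1) = 0x51A1
s_3 = Round(s_2, k_2) = 0x6490
s_4 = Round(s_3, k_3) = 0xCCB7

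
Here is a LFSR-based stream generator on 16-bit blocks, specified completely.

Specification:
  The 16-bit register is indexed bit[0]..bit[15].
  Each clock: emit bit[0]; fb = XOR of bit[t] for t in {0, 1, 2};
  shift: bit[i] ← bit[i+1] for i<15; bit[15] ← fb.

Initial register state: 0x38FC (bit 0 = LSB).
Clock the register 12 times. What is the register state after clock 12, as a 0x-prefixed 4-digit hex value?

reg_0 = 0x38FC
clock 1: out=0, reg = 0x9C7E
clock 2: out=0, reg = 0x4E3F
clock 3: out=1, reg = 0xA71F
clock 4: out=1, reg = 0xD38F
clock 5: out=1, reg = 0xE9C7
clock 6: out=1, reg = 0xF4E3
clock 7: out=1, reg = 0x7A71
clock 8: out=1, reg = 0xBD38
clock 9: out=0, reg = 0x5E9C
clock 10: out=0, reg = 0xAF4E
clock 11: out=0, reg = 0x57A7
clock 12: out=1, reg = 0xABD3

0xABD3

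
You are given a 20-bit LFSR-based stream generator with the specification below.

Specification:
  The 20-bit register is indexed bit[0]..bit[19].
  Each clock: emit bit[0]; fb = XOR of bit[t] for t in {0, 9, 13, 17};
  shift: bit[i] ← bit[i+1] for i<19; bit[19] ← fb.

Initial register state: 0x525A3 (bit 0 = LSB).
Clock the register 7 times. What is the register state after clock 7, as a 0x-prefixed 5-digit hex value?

0x94A4B

reg_0 = 0x525A3
clock 1: out=1, reg = 0x292D1
clock 2: out=1, reg = 0x94968
clock 3: out=0, reg = 0x4A4B4
clock 4: out=0, reg = 0xA525A
clock 5: out=0, reg = 0x5292D
clock 6: out=1, reg = 0x29496
clock 7: out=0, reg = 0x94A4B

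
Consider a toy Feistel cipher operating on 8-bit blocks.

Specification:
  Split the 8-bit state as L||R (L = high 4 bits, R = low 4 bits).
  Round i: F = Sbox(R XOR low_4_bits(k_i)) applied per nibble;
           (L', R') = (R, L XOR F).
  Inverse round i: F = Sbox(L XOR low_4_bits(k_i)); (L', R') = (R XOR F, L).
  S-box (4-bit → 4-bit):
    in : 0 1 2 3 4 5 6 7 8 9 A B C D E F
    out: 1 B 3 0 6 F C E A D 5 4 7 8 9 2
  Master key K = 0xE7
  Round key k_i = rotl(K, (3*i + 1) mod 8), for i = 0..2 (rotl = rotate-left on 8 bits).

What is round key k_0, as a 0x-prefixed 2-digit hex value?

0xCF

K = 0xE7
k_0 = rotl(K, (3*0+1) mod 8) = rotl(K, 1) = 0xCF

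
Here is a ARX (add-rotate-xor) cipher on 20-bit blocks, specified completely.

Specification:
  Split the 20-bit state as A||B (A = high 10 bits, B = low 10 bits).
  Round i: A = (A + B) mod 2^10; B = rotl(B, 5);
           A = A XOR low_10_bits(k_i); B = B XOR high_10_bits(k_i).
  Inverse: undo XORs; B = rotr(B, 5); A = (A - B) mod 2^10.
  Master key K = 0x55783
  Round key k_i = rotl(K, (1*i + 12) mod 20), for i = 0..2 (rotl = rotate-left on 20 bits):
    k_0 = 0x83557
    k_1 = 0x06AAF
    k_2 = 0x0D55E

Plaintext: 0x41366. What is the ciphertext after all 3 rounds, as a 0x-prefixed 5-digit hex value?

s_0 = plaintext = 0x41366
s_1 = Round(s_0, k_0) = 0x4F6D6
s_2 = Round(s_1, k_1) = 0xAF2CC
s_3 = Round(s_2, k_2) = 0x359A3

0x359A3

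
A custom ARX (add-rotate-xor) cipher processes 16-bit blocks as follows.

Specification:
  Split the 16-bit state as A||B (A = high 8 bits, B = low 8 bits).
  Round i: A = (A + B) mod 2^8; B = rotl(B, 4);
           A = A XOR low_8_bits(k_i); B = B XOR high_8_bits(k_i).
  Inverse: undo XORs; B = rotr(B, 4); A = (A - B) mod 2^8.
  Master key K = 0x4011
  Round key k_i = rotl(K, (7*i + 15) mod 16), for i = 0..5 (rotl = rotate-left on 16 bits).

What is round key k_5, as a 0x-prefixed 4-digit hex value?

0x0045

K = 0x4011
k_0 = rotl(K, (7*0+15) mod 16) = rotl(K, 15) = 0xA008
k_1 = rotl(K, (7*1+15) mod 16) = rotl(K, 6) = 0x0450
k_2 = rotl(K, (7*2+15) mod 16) = rotl(K, 13) = 0x2802
k_3 = rotl(K, (7*3+15) mod 16) = rotl(K, 4) = 0x0114
k_4 = rotl(K, (7*4+15) mod 16) = rotl(K, 11) = 0x8A00
k_5 = rotl(K, (7*5+15) mod 16) = rotl(K, 2) = 0x0045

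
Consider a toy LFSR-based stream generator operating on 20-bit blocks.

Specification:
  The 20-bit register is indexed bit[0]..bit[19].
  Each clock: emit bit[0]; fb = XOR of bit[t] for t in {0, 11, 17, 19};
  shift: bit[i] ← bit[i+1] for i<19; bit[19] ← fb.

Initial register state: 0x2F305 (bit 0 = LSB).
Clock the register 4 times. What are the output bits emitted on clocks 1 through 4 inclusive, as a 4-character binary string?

1010

reg_0 = 0x2F305
clock 1: out=1, reg = 0x17982
clock 2: out=0, reg = 0x8BCC1
clock 3: out=1, reg = 0xC5E60
clock 4: out=0, reg = 0x62F30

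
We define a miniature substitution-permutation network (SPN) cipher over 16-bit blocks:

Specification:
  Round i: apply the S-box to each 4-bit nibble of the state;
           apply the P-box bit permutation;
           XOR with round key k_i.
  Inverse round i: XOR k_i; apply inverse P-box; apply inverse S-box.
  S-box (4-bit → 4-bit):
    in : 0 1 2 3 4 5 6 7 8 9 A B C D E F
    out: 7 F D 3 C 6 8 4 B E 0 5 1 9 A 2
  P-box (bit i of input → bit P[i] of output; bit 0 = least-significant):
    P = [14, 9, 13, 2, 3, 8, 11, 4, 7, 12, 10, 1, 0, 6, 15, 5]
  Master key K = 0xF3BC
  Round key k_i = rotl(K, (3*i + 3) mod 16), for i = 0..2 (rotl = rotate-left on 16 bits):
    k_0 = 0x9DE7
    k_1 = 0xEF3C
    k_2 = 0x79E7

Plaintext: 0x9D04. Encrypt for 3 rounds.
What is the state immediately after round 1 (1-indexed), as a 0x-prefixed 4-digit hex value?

0x3409

s_0 = plaintext = 0x9D04
s_1 = Round(s_0, k_0) = 0x3409
s_2 = Round(s_1, k_1) = 0xC073
s_3 = Round(s_2, k_2) = 0x2766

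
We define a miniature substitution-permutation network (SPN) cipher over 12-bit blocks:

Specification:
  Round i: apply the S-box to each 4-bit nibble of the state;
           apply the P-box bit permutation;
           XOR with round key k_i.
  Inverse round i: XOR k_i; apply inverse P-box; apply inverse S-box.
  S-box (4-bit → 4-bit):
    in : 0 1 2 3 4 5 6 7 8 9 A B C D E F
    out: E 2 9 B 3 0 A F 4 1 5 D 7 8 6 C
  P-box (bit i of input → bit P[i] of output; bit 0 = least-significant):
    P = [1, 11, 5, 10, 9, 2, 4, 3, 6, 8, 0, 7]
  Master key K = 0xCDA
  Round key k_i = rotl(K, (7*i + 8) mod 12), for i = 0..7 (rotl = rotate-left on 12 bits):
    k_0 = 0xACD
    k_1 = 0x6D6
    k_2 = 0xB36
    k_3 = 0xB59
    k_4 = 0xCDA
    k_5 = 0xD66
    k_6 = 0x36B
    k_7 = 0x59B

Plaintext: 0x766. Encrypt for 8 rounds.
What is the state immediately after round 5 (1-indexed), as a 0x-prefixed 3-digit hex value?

0x453

s_0 = plaintext = 0x766
s_1 = Round(s_0, k_0) = 0x700
s_2 = Round(s_1, k_1) = 0xB2B
s_3 = Round(s_2, k_2) = 0xDDD
s_4 = Round(s_3, k_3) = 0xFD1
s_5 = Round(s_4, k_4) = 0x453
s_6 = Round(s_5, k_5) = 0x024
s_7 = Round(s_6, k_6) = 0x8E0
s_8 = Round(s_7, k_7) = 0x9AE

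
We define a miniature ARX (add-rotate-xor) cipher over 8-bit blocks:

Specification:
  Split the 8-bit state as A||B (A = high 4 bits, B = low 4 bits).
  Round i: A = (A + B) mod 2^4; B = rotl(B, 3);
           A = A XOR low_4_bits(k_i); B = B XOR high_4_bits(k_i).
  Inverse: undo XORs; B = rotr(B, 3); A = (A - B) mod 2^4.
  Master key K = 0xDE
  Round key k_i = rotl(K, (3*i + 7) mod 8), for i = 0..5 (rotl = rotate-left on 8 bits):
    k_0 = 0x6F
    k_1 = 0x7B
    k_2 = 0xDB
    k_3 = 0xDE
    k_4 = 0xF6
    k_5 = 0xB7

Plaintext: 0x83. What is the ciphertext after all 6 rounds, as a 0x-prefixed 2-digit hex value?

0x30

s_0 = plaintext = 0x83
s_1 = Round(s_0, k_0) = 0x4F
s_2 = Round(s_1, k_1) = 0x88
s_3 = Round(s_2, k_2) = 0xB9
s_4 = Round(s_3, k_3) = 0xA1
s_5 = Round(s_4, k_4) = 0xD7
s_6 = Round(s_5, k_5) = 0x30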